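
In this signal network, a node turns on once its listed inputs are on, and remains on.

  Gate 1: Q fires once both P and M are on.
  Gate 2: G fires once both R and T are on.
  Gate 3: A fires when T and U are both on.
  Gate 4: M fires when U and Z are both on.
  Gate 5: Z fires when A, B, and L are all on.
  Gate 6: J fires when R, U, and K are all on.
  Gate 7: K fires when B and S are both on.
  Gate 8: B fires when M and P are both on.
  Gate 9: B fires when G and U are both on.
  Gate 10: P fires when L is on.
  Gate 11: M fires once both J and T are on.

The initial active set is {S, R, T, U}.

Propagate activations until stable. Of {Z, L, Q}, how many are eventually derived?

Z would need A, B, and L (Gate 5), but L never turns on.
No rule produces L, and it is not given.
Q would need P and M (Gate 1), but P never turns on.
None of the 3 are reached.

0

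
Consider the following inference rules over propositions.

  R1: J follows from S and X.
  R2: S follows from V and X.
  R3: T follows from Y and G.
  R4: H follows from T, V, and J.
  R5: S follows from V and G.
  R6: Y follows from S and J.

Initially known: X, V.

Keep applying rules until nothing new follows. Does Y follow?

V and X hold, so S follows (R2).
S and X hold, so J follows (R1).
S and J hold, so Y follows (R6).

Yes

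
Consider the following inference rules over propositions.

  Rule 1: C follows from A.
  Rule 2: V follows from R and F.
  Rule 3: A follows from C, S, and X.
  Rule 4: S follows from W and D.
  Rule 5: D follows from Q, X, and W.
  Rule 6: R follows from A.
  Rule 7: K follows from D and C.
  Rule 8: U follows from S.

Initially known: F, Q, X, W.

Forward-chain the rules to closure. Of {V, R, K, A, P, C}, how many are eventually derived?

0

V would need R and F (Rule 2), but R is never established.
R would need A (Rule 6), but A is never established.
K would need D and C (Rule 7), but C is never established.
A would need C, S, and X (Rule 3), but C is never established.
No rule produces P, and it is not given.
C would need A (Rule 1), but A is never established.
None of the 6 are reached.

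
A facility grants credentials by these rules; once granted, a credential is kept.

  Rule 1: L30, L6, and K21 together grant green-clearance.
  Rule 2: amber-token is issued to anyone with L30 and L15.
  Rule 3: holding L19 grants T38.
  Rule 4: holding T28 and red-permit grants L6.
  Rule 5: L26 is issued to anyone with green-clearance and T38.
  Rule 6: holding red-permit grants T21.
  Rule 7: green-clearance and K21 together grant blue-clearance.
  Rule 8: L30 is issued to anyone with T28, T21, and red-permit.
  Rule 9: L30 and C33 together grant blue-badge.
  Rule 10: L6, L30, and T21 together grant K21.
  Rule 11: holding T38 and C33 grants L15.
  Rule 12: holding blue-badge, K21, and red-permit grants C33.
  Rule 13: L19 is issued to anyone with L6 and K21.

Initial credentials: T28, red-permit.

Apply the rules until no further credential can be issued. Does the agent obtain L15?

No

L15 would need T38 and C33 (Rule 11), but C33 is never granted.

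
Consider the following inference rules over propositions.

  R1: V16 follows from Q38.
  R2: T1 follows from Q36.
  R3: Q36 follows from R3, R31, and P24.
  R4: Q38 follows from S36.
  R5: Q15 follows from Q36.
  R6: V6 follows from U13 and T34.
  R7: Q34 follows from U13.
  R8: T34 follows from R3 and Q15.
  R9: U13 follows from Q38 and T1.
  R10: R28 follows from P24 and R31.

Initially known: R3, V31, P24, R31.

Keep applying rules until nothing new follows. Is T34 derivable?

Yes

R3, R31, and P24 hold, so Q36 follows (R3).
From Q36, R5 gives Q15.
R3 and Q15 hold, so T34 follows (R8).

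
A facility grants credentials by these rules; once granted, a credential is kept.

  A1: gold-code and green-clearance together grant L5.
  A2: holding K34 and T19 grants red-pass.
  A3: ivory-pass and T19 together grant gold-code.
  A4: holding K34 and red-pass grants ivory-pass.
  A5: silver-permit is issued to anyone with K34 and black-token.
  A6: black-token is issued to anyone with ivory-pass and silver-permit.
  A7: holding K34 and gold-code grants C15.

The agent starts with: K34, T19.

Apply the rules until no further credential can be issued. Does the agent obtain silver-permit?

No

silver-permit would need K34 and black-token (A5), but black-token is never granted.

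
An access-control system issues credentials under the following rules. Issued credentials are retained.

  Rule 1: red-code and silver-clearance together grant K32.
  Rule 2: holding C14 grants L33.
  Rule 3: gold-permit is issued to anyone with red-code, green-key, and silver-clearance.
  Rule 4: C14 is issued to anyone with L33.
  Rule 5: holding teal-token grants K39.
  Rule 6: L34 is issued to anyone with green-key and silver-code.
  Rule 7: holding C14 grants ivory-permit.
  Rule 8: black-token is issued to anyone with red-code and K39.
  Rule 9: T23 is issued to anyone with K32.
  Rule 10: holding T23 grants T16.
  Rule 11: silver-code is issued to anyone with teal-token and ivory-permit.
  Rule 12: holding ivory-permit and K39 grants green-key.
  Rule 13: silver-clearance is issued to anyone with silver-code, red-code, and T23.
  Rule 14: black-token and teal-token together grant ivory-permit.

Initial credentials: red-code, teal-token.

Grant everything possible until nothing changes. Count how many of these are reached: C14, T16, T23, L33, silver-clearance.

0

C14 would need L33 (Rule 4), but L33 is never granted.
T16 would need T23 (Rule 10), but T23 is never granted.
T23 would need K32 (Rule 9), but K32 is never granted.
L33 would need C14 (Rule 2), but C14 is never granted.
silver-clearance would need silver-code, red-code, and T23 (Rule 13), but T23 is never granted.
None of the 5 are reached.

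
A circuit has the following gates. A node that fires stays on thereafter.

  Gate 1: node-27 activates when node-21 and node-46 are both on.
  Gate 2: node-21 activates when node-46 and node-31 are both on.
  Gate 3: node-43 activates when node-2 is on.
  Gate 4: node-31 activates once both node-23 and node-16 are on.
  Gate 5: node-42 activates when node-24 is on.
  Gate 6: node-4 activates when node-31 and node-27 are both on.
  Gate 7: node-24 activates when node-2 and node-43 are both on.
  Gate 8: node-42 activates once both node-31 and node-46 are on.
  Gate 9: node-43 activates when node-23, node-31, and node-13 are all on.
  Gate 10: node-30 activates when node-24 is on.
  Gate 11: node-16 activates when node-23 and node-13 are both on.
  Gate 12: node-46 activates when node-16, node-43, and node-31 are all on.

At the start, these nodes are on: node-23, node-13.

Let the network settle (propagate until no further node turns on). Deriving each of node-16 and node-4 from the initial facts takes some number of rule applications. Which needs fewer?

node-16

node-16: Gate 11: node-23 and node-13 on → node-16 on. [1 rule application]
node-4: node-23 and node-13 are on, so node-16 activates (Gate 11). node-23 and node-16 are on, so node-31 activates (Gate 4). node-23, node-31, and node-13 are on, so node-43 activates (Gate 9). node-16, node-43, and node-31 are on, so node-46 activates (Gate 12). node-46 and node-31 are on, so node-21 activates (Gate 2). node-21 and node-46 are on, so node-27 activates (Gate 1). node-31 and node-27 are on, so node-4 activates (Gate 6). [7 rule applications]
node-16 needs fewer.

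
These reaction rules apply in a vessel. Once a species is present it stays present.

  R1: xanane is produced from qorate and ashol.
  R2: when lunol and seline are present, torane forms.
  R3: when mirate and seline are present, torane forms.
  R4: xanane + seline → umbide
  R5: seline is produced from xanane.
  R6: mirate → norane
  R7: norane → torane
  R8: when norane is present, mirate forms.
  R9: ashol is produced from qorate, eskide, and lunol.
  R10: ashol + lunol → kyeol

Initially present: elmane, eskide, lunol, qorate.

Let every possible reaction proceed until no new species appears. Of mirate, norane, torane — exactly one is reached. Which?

torane

qorate, eskide, and lunol present → ashol forms (R9).
qorate and ashol present → xanane forms (R1).
xanane present → seline forms (R5).
lunol and seline present → torane forms (R2).
norane would need mirate (R6), but mirate never forms. mirate would need norane (R8), but norane never forms.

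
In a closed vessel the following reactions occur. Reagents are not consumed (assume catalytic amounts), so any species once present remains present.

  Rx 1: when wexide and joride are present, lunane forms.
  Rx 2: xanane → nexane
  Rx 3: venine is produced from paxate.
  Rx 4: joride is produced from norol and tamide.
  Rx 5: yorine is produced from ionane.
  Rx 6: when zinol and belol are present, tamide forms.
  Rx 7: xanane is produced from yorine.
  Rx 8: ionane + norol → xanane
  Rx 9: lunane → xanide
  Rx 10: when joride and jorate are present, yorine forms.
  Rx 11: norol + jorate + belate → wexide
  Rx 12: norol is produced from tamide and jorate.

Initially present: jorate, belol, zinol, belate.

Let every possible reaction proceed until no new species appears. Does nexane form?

zinol and belol present → tamide forms (Rx 6).
tamide and jorate present → norol forms (Rx 12).
norol and tamide present → joride forms (Rx 4).
joride and jorate present → yorine forms (Rx 10).
yorine present → xanane forms (Rx 7).
xanane present → nexane forms (Rx 2).

Yes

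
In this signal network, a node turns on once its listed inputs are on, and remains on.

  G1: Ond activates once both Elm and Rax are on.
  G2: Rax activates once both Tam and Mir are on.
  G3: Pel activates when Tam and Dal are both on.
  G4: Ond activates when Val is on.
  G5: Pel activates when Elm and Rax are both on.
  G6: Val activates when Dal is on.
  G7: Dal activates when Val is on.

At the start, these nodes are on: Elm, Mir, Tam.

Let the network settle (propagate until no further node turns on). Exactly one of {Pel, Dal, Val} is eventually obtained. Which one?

Pel

Tam and Mir are on, so Rax activates (G2).
Elm and Rax are on, so Pel activates (G5).
Dal would need Val (G7), but Val never turns on. Val would need Dal (G6), but Dal never turns on.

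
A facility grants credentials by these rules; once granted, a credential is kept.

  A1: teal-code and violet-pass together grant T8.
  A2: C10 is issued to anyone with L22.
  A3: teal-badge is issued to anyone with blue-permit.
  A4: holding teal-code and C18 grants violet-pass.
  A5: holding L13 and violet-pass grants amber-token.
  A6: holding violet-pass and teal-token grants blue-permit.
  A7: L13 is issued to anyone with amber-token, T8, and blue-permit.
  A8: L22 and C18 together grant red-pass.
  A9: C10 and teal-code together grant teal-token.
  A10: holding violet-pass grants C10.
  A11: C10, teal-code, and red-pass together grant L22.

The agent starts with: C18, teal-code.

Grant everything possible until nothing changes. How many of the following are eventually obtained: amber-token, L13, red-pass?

amber-token would need L13 and violet-pass (A5), but L13 is never granted.
L13 would need amber-token, T8, and blue-permit (A7), but amber-token is never granted.
red-pass would need L22 and C18 (A8), but L22 is never granted.
None of the 3 are reached.

0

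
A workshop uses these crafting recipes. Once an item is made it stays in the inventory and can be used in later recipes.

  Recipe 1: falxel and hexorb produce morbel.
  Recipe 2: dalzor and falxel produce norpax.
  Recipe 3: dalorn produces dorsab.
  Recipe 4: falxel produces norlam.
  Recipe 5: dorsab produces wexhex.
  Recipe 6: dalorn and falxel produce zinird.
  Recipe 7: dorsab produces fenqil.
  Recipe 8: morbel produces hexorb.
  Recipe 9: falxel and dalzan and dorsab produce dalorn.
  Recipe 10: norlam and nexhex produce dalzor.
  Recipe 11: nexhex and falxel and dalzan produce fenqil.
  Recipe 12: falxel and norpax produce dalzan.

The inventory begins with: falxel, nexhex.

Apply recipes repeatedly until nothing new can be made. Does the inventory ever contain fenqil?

falxel → norlam (Recipe 4).
norlam and nexhex → dalzor (Recipe 10).
dalzor and falxel → norpax (Recipe 2).
Using Recipe 12, falxel and norpax make dalzan.
Using Recipe 11, nexhex, falxel, and dalzan make fenqil.

Yes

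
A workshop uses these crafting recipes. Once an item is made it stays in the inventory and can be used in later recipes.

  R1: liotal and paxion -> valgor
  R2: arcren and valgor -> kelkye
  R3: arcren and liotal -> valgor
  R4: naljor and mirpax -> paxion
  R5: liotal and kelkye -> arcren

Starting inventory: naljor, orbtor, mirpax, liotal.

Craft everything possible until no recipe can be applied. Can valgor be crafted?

Yes

Using R4, naljor and mirpax make paxion.
Using R1, liotal and paxion make valgor.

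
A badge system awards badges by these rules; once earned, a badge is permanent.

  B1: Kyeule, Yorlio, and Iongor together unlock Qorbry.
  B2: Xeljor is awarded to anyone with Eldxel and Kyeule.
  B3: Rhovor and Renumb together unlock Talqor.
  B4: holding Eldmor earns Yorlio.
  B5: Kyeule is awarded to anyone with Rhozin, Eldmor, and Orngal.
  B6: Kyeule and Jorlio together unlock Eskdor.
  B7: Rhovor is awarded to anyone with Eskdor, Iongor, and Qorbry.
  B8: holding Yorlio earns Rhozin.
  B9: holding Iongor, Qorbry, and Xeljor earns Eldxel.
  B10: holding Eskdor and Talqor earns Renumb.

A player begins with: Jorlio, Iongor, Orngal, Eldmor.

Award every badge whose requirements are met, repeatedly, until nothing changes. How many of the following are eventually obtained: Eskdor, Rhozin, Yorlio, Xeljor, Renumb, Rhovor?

4

With Eldmor, Yorlio is earned (B4).
With Yorlio, Rhozin is earned (B8).
With Rhozin, Eldmor, and Orngal, Kyeule is earned (B5).
With Kyeule, Yorlio, and Iongor, Qorbry is earned (B1).
With Kyeule and Jorlio, Eskdor is earned (B6).
With Eskdor, Iongor, and Qorbry, Rhovor is earned (B7).
Eskdor: reached.
Rhozin: reached.
Yorlio: reached.
Xeljor would need Eldxel and Kyeule (B2), but Eldxel is never earned.
Renumb would need Eskdor and Talqor (B10), but Talqor is never earned.
Rhovor: reached.
Reached: Eskdor, Rhozin, Yorlio, and Rhovor — 4 of the 6.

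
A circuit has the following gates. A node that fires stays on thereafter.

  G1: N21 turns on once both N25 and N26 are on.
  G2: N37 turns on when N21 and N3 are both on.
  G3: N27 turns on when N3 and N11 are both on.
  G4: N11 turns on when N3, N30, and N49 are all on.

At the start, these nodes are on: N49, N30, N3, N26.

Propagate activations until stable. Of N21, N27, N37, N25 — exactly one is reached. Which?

G4: N3, N30, and N49 on → N11 on.
N3 and N11 are on, so N27 turns on (G3).
No rule produces N25, and it is not given. N21 would need N25 and N26 (G1), but N25 never turns on. N37 would need N21 and N3 (G2), but N21 never turns on.

N27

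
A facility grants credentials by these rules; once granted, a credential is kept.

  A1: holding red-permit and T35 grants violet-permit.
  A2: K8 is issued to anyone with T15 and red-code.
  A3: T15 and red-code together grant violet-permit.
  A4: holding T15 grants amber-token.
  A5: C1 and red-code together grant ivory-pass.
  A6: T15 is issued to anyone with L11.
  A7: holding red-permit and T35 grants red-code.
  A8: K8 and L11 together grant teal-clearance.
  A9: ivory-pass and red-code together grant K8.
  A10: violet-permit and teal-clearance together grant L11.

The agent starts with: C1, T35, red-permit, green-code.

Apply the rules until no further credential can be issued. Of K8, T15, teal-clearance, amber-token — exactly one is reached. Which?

Holding red-permit and T35 grants red-code (A7).
Holding C1 and red-code grants ivory-pass (A5).
Holding ivory-pass and red-code grants K8 (A9).
teal-clearance would need K8 and L11 (A8), but L11 is never granted. T15 would need L11 (A6), but L11 is never granted. amber-token would need T15 (A4), but T15 is never granted.

K8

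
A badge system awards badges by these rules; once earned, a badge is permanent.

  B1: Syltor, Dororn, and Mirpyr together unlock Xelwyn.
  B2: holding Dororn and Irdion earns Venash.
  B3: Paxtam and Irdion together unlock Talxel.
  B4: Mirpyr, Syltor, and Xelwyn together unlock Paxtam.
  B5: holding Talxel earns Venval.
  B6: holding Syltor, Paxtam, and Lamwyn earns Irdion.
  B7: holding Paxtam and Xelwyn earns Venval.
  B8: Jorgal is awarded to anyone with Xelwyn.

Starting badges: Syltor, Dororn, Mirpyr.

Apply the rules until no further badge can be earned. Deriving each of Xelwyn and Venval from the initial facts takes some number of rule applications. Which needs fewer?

Xelwyn: With Syltor, Dororn, and Mirpyr, Xelwyn is earned (B1). [1 rule application]
Venval: With Syltor, Dororn, and Mirpyr, Xelwyn is earned (B1). With Mirpyr, Syltor, and Xelwyn, Paxtam is earned (B4). With Paxtam and Xelwyn, Venval is earned (B7). [3 rule applications]
Xelwyn needs fewer.

Xelwyn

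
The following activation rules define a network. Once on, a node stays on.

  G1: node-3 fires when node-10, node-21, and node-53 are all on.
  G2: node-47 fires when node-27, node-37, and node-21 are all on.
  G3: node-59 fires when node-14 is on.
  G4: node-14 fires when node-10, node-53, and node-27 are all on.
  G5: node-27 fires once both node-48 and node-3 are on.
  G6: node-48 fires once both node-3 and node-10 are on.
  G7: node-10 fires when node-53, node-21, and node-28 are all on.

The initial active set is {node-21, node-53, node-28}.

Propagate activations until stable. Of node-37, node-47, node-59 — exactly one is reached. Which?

node-59

G7: node-53, node-21, and node-28 on → node-10 on.
node-10, node-21, and node-53 are on, so node-3 fires (G1).
node-3 and node-10 are on, so node-48 fires (G6).
node-48 and node-3 are on, so node-27 fires (G5).
node-10, node-53, and node-27 are on, so node-14 fires (G4).
node-14 is on, so node-59 fires (G3).
No rule produces node-37, and it is not given. node-47 would need node-27, node-37, and node-21 (G2), but node-37 never turns on.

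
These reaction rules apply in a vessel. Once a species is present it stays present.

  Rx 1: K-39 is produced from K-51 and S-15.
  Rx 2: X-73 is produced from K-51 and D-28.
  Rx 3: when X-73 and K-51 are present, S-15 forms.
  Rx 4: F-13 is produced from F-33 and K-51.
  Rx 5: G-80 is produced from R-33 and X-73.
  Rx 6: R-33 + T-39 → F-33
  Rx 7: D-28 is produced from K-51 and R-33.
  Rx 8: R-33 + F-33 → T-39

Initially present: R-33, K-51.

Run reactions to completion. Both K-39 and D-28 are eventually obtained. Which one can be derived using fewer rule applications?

D-28

D-28: K-51 and R-33 present → D-28 forms (Rx 7). [1 rule application]
K-39: K-51 and R-33 present → D-28 forms (Rx 7). K-51 and D-28 present → X-73 forms (Rx 2). X-73 and K-51 present → S-15 forms (Rx 3). K-51 and S-15 present → K-39 forms (Rx 1). [4 rule applications]
D-28 needs fewer.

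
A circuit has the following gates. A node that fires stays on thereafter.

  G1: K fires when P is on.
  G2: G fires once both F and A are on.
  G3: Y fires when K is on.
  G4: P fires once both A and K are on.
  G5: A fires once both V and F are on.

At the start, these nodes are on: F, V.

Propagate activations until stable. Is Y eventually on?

Y would need K (G3), but K never turns on.

No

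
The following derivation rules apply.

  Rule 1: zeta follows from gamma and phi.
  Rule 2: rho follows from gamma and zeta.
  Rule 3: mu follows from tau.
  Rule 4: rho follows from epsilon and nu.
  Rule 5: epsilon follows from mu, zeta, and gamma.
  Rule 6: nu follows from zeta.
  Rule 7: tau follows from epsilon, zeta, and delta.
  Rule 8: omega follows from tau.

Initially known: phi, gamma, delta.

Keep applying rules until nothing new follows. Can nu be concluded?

gamma and phi hold, so zeta follows (Rule 1).
From zeta, Rule 6 gives nu.

Yes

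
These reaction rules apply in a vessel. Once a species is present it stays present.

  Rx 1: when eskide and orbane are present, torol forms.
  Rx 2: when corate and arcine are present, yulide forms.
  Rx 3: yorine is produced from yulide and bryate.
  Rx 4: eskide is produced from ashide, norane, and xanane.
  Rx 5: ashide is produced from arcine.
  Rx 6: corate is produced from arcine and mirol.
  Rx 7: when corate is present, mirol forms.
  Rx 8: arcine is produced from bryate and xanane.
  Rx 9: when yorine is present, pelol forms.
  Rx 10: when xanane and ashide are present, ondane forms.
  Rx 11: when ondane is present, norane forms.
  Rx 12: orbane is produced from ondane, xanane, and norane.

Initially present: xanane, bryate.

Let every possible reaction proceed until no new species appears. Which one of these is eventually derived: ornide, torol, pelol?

torol

bryate and xanane present → arcine forms (Rx 8).
arcine present → ashide forms (Rx 5).
xanane and ashide present → ondane forms (Rx 10).
ondane present → norane forms (Rx 11).
ondane, xanane, and norane present → orbane forms (Rx 12).
ashide, norane, and xanane present → eskide forms (Rx 4).
eskide and orbane present → torol forms (Rx 1).
pelol would need yorine (Rx 9), but yorine never forms. No rule produces ornide, and it is not given.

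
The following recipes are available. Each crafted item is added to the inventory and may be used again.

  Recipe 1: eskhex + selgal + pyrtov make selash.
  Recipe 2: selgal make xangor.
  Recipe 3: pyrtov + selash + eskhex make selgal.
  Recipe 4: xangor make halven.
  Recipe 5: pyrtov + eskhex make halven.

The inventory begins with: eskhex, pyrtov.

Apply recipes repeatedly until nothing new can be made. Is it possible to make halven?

Using Recipe 5, pyrtov and eskhex make halven.

Yes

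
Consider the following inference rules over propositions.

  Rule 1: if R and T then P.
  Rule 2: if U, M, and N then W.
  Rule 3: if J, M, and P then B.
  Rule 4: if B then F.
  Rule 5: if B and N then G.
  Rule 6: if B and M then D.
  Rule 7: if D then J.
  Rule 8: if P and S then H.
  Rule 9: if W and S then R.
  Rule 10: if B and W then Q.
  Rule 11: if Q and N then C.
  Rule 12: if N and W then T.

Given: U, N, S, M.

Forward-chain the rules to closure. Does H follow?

U, M, and N hold, so W follows (Rule 2).
W and S hold, so R follows (Rule 9).
N and W hold, so T follows (Rule 12).
From R and T, Rule 1 gives P.
P and S hold, so H follows (Rule 8).

Yes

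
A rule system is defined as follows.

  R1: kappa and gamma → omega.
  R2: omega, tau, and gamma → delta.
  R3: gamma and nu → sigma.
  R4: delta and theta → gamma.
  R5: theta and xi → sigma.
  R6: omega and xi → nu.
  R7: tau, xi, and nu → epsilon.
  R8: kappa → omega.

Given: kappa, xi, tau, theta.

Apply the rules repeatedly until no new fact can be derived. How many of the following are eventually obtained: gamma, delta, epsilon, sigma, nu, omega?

kappa holds, so omega follows (R8).
theta and xi hold, so sigma follows (R5).
From omega and xi, R6 gives nu.
tau, xi, and nu hold, so epsilon follows (R7).
gamma would need delta and theta (R4), but delta is never established.
delta would need omega, tau, and gamma (R2), but gamma is never established.
epsilon: reached.
sigma: reached.
nu: reached.
omega: reached.
Reached: epsilon, sigma, nu, and omega — 4 of the 6.

4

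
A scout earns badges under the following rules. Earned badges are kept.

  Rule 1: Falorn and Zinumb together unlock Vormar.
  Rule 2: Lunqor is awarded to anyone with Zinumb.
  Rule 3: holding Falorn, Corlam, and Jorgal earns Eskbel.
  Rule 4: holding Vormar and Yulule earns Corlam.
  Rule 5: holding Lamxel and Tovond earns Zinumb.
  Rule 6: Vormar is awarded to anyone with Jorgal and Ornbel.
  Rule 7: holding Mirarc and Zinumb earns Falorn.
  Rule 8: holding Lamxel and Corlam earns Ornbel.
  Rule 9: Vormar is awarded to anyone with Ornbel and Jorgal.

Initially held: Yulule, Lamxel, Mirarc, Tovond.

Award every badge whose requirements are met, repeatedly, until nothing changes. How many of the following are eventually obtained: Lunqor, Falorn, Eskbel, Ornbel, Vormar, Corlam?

5

With Lamxel and Tovond, Zinumb is earned (Rule 5).
With Mirarc and Zinumb, Falorn is earned (Rule 7).
With Zinumb, Lunqor is earned (Rule 2).
With Falorn and Zinumb, Vormar is earned (Rule 1).
With Vormar and Yulule, Corlam is earned (Rule 4).
With Lamxel and Corlam, Ornbel is earned (Rule 8).
Lunqor: reached.
Falorn: reached.
Eskbel would need Falorn, Corlam, and Jorgal (Rule 3), but Jorgal is never earned.
Ornbel: reached.
Vormar: reached.
Corlam: reached.
Reached: Lunqor, Falorn, Ornbel, Vormar, and Corlam — 5 of the 6.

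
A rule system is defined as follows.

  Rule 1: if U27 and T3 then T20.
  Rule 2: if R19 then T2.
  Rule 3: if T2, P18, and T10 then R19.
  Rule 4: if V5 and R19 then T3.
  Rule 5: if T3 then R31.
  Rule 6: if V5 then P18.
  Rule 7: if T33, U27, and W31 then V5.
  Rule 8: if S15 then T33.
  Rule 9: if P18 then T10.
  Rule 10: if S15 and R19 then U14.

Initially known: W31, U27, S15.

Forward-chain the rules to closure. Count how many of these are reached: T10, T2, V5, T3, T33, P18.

S15 holds, so T33 follows (Rule 8).
From T33, U27, and W31, Rule 7 gives V5.
V5 holds, so P18 follows (Rule 6).
P18 holds, so T10 follows (Rule 9).
T10: reached.
T2 would need R19 (Rule 2), but R19 is never established.
V5: reached.
T3 would need V5 and R19 (Rule 4), but R19 is never established.
T33: reached.
P18: reached.
Reached: T10, V5, T33, and P18 — 4 of the 6.

4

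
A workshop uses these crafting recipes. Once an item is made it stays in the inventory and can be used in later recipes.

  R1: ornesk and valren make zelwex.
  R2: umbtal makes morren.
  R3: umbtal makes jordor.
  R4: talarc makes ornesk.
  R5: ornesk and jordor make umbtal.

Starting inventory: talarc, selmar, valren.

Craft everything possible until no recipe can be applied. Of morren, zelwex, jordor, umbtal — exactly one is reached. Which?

zelwex

talarc → ornesk (R4).
ornesk and valren → zelwex (R1).
jordor would need umbtal (R3), but umbtal is never obtained. morren would need umbtal (R2), but umbtal is never obtained. umbtal would need ornesk and jordor (R5), but jordor is never obtained.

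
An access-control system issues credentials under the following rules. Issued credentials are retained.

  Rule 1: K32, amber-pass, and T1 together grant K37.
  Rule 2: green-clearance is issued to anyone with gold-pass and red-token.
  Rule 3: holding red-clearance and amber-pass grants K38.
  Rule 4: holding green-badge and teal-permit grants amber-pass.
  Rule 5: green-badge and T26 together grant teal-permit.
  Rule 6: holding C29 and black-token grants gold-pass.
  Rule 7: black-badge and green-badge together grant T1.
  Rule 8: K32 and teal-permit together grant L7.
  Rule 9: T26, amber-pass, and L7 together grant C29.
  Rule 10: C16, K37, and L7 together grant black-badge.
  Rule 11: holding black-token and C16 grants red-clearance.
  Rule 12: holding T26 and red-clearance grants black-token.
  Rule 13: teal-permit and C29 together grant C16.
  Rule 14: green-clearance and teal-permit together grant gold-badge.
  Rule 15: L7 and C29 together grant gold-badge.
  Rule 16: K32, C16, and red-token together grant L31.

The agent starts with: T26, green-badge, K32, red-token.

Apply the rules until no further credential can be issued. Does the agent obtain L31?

Yes

Holding green-badge and T26 grants teal-permit (Rule 5).
Holding K32 and teal-permit grants L7 (Rule 8).
Holding green-badge and teal-permit grants amber-pass (Rule 4).
Holding T26, amber-pass, and L7 grants C29 (Rule 9).
Holding teal-permit and C29 grants C16 (Rule 13).
Holding K32, C16, and red-token grants L31 (Rule 16).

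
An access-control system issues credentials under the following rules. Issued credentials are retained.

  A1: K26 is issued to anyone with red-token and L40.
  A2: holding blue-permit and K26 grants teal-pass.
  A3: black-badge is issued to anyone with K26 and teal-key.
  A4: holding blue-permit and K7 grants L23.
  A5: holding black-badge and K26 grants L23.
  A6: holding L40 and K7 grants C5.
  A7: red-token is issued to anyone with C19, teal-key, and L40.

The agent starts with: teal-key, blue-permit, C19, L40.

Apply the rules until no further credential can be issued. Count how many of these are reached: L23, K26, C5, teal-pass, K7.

3

Holding C19, teal-key, and L40 grants red-token (A7).
Holding red-token and L40 grants K26 (A1).
Holding K26 and teal-key grants black-badge (A3).
Holding blue-permit and K26 grants teal-pass (A2).
Holding black-badge and K26 grants L23 (A5).
L23: reached.
K26: reached.
C5 would need L40 and K7 (A6), but K7 is never granted.
teal-pass: reached.
No rule produces K7, and it is not given.
Reached: L23, K26, and teal-pass — 3 of the 5.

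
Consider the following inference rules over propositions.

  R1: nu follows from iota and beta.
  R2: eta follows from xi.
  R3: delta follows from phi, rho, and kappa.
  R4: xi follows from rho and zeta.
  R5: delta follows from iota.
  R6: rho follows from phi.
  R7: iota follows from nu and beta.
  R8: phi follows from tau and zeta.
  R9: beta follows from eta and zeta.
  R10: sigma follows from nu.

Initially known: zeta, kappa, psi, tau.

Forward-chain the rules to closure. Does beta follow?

Yes

tau and zeta hold, so phi follows (R8).
From phi, R6 gives rho.
rho and zeta hold, so xi follows (R4).
xi holds, so eta follows (R2).
eta and zeta hold, so beta follows (R9).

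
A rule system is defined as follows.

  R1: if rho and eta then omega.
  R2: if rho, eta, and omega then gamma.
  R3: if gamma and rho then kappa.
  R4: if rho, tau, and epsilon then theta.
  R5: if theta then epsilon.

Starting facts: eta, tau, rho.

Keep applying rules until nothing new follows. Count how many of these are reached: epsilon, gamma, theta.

1

rho and eta hold, so omega follows (R1).
From rho, eta, and omega, R2 gives gamma.
epsilon would need theta (R5), but theta is never established.
gamma: reached.
theta would need rho, tau, and epsilon (R4), but epsilon is never established.
Reached: gamma — 1 of the 3.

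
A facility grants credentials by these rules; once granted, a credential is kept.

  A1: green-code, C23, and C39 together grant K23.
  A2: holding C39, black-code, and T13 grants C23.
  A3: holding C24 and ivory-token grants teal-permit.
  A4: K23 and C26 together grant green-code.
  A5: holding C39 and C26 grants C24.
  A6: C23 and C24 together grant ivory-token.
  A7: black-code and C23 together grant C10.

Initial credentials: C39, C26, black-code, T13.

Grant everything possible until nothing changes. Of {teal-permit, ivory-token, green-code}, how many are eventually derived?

Holding C39, black-code, and T13 grants C23 (A2).
Holding C39 and C26 grants C24 (A5).
Holding C23 and C24 grants ivory-token (A6).
Holding C24 and ivory-token grants teal-permit (A3).
teal-permit: reached.
ivory-token: reached.
green-code would need K23 and C26 (A4), but K23 is never granted.
Reached: teal-permit and ivory-token — 2 of the 3.

2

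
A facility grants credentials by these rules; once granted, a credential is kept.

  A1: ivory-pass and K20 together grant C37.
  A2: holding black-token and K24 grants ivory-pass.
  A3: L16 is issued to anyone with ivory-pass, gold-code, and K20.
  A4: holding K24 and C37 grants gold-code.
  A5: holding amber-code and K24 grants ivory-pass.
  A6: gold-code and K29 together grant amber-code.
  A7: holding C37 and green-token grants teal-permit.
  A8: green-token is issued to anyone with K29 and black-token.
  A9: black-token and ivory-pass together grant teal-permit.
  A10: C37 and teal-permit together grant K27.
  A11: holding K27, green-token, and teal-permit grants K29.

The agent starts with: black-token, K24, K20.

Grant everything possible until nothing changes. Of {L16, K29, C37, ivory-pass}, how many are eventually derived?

Holding black-token and K24 grants ivory-pass (A2).
Holding ivory-pass and K20 grants C37 (A1).
Holding K24 and C37 grants gold-code (A4).
Holding ivory-pass, gold-code, and K20 grants L16 (A3).
L16: reached.
K29 would need K27, green-token, and teal-permit (A11), but green-token is never granted.
C37: reached.
ivory-pass: reached.
Reached: L16, C37, and ivory-pass — 3 of the 4.

3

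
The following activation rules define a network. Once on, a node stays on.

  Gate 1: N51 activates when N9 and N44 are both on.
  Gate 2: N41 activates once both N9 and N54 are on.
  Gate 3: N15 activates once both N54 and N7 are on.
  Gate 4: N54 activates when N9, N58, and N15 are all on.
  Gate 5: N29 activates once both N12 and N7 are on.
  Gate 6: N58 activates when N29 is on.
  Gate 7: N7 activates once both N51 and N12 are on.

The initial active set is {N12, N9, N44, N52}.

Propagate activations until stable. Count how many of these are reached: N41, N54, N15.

0

N41 would need N9 and N54 (Gate 2), but N54 never turns on.
N54 would need N9, N58, and N15 (Gate 4), but N15 never turns on.
N15 would need N54 and N7 (Gate 3), but N54 never turns on.
None of the 3 are reached.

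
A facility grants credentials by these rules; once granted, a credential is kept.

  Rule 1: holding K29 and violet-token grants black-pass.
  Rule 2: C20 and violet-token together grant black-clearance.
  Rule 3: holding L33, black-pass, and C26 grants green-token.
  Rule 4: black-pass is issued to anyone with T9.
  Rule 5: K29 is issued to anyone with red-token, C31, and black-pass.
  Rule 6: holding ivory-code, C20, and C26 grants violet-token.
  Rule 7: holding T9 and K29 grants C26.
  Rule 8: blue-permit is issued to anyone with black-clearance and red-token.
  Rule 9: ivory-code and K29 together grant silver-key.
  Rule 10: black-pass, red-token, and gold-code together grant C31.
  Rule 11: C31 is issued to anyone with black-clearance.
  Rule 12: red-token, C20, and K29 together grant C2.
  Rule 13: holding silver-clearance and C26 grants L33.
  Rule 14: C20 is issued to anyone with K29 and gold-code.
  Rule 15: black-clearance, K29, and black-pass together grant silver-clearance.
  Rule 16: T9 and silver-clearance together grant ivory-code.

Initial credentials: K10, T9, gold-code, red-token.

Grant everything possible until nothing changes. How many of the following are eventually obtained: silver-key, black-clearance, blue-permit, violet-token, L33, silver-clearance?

silver-key would need ivory-code and K29 (Rule 9), but ivory-code is never granted.
black-clearance would need C20 and violet-token (Rule 2), but violet-token is never granted.
blue-permit would need black-clearance and red-token (Rule 8), but black-clearance is never granted.
violet-token would need ivory-code, C20, and C26 (Rule 6), but ivory-code is never granted.
L33 would need silver-clearance and C26 (Rule 13), but silver-clearance is never granted.
silver-clearance would need black-clearance, K29, and black-pass (Rule 15), but black-clearance is never granted.
None of the 6 are reached.

0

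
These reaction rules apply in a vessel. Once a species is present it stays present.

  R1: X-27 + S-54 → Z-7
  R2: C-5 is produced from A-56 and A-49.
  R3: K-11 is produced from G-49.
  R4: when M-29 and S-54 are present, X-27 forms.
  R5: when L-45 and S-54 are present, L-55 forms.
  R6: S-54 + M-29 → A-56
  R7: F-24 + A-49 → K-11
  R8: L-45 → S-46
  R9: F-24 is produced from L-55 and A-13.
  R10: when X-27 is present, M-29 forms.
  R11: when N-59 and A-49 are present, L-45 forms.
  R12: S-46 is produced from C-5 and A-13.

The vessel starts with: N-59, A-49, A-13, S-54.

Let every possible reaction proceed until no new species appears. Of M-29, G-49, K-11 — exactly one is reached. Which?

K-11

N-59 and A-49 present → L-45 forms (R11).
L-45 and S-54 present → L-55 forms (R5).
L-55 and A-13 present → F-24 forms (R9).
F-24 and A-49 present → K-11 forms (R7).
M-29 would need X-27 (R10), but X-27 never forms. No rule produces G-49, and it is not given.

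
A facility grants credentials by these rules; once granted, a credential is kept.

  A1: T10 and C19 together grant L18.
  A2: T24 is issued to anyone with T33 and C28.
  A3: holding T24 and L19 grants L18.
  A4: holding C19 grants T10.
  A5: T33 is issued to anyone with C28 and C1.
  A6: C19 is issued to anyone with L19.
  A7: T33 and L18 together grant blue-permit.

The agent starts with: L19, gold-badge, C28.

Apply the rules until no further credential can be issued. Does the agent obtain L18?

Yes

Holding L19 grants C19 (A6).
Holding C19 grants T10 (A4).
Holding T10 and C19 grants L18 (A1).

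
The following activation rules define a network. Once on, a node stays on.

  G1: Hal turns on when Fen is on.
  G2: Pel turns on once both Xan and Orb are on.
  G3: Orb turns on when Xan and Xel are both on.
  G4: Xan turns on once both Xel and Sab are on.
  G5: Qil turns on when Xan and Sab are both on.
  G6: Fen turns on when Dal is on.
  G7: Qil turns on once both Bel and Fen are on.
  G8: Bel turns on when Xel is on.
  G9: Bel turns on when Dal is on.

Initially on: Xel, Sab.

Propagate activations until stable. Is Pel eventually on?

G4: Xel and Sab on → Xan on.
G3: Xan and Xel on → Orb on.
G2: Xan and Orb on → Pel on.

Yes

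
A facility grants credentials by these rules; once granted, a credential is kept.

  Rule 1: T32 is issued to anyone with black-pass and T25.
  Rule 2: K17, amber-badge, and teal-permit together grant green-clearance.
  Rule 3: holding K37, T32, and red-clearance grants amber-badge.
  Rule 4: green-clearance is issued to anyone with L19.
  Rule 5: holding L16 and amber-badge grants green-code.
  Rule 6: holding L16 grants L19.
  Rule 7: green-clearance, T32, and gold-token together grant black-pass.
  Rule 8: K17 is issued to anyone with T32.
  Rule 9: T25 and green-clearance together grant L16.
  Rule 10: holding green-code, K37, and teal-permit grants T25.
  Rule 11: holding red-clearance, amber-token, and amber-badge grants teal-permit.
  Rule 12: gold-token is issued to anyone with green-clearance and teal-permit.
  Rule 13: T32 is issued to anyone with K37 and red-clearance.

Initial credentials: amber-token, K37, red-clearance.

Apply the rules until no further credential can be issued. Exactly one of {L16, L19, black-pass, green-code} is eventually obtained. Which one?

Holding K37 and red-clearance grants T32 (Rule 13).
Holding K37, T32, and red-clearance grants amber-badge (Rule 3).
Holding T32 grants K17 (Rule 8).
Holding red-clearance, amber-token, and amber-badge grants teal-permit (Rule 11).
Holding K17, amber-badge, and teal-permit grants green-clearance (Rule 2).
Holding green-clearance and teal-permit grants gold-token (Rule 12).
Holding green-clearance, T32, and gold-token grants black-pass (Rule 7).
L16 would need T25 and green-clearance (Rule 9), but T25 is never granted. green-code would need L16 and amber-badge (Rule 5), but L16 is never granted. L19 would need L16 (Rule 6), but L16 is never granted.

black-pass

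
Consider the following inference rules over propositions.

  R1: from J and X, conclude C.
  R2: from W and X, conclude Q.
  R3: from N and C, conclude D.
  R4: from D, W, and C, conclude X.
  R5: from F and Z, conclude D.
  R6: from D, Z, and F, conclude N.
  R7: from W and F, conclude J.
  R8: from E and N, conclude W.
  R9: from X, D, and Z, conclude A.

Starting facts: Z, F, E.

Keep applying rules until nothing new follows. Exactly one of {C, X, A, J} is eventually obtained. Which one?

J

From F and Z, R5 gives D.
D, Z, and F hold, so N follows (R6).
From E and N, R8 gives W.
W and F hold, so J follows (R7).
C would need J and X (R1), but X is never established. A would need X, D, and Z (R9), but X is never established. X would need D, W, and C (R4), but C is never established.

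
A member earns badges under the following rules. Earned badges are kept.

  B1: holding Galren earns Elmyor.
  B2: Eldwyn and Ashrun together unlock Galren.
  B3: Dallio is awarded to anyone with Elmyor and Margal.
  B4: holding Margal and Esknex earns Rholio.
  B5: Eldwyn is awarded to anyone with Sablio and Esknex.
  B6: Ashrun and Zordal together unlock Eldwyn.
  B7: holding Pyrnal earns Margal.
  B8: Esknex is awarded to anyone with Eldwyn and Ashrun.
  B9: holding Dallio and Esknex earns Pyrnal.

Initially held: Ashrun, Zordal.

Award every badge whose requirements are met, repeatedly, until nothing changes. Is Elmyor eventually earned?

Yes

With Ashrun and Zordal, Eldwyn is earned (B6).
With Eldwyn and Ashrun, Galren is earned (B2).
With Galren, Elmyor is earned (B1).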